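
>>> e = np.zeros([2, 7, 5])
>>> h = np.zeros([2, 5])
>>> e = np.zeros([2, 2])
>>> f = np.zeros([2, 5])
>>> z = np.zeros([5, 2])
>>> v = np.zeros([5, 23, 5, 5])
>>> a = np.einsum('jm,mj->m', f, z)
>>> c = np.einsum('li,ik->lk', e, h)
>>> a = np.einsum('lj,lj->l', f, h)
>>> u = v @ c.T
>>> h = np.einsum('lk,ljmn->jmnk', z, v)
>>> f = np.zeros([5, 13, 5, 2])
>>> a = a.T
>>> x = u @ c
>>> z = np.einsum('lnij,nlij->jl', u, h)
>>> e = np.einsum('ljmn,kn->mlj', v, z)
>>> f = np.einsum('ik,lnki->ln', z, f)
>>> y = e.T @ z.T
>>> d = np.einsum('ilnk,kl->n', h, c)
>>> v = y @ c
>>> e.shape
(5, 5, 23)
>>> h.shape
(23, 5, 5, 2)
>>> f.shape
(5, 13)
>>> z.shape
(2, 5)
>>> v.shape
(23, 5, 5)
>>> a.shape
(2,)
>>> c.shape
(2, 5)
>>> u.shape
(5, 23, 5, 2)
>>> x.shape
(5, 23, 5, 5)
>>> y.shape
(23, 5, 2)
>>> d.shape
(5,)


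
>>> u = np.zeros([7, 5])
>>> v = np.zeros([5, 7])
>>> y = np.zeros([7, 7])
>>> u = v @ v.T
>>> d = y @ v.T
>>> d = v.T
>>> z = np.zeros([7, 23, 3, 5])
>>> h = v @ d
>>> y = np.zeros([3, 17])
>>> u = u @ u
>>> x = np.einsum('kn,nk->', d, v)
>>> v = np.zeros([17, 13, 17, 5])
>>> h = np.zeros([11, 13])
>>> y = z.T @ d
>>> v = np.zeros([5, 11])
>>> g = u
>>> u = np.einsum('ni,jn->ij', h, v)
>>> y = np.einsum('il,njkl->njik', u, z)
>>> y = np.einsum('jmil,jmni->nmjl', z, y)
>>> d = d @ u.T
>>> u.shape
(13, 5)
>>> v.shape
(5, 11)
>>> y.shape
(13, 23, 7, 5)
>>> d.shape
(7, 13)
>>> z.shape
(7, 23, 3, 5)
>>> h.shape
(11, 13)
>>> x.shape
()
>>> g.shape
(5, 5)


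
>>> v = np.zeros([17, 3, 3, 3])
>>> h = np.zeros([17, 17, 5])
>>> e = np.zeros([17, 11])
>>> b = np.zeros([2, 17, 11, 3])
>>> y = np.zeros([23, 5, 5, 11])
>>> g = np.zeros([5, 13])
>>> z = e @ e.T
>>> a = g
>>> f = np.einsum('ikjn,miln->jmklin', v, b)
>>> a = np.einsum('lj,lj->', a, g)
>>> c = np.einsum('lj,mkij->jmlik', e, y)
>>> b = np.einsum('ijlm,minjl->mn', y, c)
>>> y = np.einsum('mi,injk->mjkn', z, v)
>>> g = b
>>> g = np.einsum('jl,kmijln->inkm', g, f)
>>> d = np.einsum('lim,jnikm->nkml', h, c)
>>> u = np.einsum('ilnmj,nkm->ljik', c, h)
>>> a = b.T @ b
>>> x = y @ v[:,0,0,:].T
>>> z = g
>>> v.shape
(17, 3, 3, 3)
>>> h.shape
(17, 17, 5)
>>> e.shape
(17, 11)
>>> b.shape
(11, 17)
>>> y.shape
(17, 3, 3, 3)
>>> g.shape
(3, 3, 3, 2)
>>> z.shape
(3, 3, 3, 2)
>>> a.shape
(17, 17)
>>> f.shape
(3, 2, 3, 11, 17, 3)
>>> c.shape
(11, 23, 17, 5, 5)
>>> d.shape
(23, 5, 5, 17)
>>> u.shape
(23, 5, 11, 17)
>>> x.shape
(17, 3, 3, 17)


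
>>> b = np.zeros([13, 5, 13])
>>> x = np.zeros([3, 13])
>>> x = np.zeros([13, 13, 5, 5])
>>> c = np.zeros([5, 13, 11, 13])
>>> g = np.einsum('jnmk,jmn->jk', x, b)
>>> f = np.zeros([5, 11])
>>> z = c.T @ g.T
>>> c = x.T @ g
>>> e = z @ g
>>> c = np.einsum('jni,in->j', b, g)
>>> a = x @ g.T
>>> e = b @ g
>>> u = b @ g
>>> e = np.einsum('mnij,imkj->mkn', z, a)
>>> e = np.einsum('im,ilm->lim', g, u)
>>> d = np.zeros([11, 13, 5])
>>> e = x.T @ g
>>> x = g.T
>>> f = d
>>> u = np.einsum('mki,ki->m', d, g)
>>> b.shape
(13, 5, 13)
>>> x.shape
(5, 13)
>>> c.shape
(13,)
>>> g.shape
(13, 5)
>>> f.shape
(11, 13, 5)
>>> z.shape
(13, 11, 13, 13)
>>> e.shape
(5, 5, 13, 5)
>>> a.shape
(13, 13, 5, 13)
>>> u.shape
(11,)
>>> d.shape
(11, 13, 5)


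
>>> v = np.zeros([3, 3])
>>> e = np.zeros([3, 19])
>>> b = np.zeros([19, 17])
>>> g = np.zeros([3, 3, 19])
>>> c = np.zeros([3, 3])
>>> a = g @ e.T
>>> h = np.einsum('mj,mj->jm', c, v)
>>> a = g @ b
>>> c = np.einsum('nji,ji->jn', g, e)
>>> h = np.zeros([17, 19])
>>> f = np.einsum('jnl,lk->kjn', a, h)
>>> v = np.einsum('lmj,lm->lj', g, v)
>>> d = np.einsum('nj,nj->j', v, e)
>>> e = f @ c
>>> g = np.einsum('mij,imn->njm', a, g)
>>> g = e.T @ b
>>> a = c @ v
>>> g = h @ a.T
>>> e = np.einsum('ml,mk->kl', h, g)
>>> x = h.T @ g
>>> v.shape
(3, 19)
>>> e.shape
(3, 19)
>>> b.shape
(19, 17)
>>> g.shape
(17, 3)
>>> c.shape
(3, 3)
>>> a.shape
(3, 19)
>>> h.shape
(17, 19)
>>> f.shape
(19, 3, 3)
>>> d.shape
(19,)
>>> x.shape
(19, 3)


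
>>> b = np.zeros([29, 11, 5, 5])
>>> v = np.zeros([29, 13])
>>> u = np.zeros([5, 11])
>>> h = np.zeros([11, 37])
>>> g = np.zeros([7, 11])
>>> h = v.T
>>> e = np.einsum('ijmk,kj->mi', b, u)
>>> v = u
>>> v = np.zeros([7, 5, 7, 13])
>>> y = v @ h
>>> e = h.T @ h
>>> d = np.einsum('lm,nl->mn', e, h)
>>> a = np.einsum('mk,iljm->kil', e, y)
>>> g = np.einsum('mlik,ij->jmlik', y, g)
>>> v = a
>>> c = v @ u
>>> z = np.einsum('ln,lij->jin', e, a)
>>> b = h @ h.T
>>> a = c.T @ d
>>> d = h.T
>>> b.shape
(13, 13)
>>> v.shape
(29, 7, 5)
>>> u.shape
(5, 11)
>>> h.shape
(13, 29)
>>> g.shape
(11, 7, 5, 7, 29)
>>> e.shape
(29, 29)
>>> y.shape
(7, 5, 7, 29)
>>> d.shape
(29, 13)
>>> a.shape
(11, 7, 13)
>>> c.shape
(29, 7, 11)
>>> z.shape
(5, 7, 29)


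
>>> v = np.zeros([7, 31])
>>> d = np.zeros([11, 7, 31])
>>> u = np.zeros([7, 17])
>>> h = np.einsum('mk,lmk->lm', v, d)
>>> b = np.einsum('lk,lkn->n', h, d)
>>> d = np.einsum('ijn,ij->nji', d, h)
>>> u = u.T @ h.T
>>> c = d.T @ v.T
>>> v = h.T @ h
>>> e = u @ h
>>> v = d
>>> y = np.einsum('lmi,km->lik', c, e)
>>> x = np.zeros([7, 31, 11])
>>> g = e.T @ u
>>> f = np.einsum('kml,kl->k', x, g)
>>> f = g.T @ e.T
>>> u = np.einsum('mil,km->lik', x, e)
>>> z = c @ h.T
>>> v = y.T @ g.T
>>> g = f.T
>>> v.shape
(17, 7, 7)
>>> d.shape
(31, 7, 11)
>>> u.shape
(11, 31, 17)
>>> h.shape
(11, 7)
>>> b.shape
(31,)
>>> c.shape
(11, 7, 7)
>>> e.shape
(17, 7)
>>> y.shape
(11, 7, 17)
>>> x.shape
(7, 31, 11)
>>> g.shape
(17, 11)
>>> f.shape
(11, 17)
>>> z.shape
(11, 7, 11)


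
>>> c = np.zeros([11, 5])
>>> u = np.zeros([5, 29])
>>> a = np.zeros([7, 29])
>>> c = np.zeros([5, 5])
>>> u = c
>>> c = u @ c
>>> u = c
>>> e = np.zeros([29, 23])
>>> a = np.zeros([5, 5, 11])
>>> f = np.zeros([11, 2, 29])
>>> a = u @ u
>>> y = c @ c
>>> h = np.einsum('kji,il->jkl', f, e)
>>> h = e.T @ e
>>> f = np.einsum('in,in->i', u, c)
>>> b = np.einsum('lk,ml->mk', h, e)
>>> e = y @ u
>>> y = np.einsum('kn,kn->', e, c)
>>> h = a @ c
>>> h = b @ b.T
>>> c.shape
(5, 5)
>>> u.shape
(5, 5)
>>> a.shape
(5, 5)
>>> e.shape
(5, 5)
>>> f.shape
(5,)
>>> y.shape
()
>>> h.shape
(29, 29)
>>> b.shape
(29, 23)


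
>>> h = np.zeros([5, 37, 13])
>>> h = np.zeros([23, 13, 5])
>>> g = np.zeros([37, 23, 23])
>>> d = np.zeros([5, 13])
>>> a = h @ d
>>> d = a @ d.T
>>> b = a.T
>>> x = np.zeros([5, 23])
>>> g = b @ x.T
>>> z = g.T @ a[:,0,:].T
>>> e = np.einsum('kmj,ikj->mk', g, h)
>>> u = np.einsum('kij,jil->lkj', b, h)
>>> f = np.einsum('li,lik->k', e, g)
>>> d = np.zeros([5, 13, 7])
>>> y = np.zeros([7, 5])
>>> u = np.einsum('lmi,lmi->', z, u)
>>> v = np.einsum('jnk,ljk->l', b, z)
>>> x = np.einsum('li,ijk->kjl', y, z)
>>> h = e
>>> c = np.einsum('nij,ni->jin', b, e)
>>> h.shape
(13, 13)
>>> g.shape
(13, 13, 5)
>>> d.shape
(5, 13, 7)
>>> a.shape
(23, 13, 13)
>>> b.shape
(13, 13, 23)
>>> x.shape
(23, 13, 7)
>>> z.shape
(5, 13, 23)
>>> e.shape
(13, 13)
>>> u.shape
()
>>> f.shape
(5,)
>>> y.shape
(7, 5)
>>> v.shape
(5,)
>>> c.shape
(23, 13, 13)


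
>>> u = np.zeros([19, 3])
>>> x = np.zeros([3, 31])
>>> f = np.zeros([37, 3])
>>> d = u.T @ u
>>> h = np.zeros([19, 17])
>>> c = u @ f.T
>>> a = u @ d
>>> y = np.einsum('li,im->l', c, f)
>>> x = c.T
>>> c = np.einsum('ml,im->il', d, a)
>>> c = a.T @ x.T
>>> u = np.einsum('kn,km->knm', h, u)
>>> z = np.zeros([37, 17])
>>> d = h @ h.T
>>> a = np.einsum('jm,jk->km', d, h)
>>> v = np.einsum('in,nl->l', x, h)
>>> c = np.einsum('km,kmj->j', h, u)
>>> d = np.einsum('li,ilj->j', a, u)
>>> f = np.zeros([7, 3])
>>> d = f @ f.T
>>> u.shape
(19, 17, 3)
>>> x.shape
(37, 19)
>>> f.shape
(7, 3)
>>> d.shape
(7, 7)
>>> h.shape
(19, 17)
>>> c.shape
(3,)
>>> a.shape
(17, 19)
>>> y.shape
(19,)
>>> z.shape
(37, 17)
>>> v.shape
(17,)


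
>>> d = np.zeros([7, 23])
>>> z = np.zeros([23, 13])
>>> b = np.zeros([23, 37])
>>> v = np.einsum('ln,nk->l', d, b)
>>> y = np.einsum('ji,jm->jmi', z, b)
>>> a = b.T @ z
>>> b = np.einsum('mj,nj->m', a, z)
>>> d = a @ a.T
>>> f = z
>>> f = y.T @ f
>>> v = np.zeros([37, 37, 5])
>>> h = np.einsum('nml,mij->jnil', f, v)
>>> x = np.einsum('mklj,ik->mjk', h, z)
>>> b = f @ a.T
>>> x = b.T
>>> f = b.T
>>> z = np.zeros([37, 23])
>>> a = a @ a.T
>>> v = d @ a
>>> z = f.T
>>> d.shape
(37, 37)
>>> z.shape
(13, 37, 37)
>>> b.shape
(13, 37, 37)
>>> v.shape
(37, 37)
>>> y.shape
(23, 37, 13)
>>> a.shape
(37, 37)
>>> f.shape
(37, 37, 13)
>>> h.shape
(5, 13, 37, 13)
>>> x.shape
(37, 37, 13)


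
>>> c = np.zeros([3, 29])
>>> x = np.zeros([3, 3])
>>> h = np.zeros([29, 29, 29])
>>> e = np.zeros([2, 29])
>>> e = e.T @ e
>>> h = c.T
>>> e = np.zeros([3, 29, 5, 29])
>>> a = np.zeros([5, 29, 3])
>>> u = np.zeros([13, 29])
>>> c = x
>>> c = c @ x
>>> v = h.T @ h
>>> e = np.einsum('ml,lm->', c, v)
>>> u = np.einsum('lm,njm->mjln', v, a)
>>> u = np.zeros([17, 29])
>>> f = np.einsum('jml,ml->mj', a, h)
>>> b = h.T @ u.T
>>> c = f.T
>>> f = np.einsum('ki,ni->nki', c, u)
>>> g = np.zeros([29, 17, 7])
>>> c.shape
(5, 29)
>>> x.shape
(3, 3)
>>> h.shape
(29, 3)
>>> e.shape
()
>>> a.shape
(5, 29, 3)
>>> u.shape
(17, 29)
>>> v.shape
(3, 3)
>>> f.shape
(17, 5, 29)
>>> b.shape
(3, 17)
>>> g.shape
(29, 17, 7)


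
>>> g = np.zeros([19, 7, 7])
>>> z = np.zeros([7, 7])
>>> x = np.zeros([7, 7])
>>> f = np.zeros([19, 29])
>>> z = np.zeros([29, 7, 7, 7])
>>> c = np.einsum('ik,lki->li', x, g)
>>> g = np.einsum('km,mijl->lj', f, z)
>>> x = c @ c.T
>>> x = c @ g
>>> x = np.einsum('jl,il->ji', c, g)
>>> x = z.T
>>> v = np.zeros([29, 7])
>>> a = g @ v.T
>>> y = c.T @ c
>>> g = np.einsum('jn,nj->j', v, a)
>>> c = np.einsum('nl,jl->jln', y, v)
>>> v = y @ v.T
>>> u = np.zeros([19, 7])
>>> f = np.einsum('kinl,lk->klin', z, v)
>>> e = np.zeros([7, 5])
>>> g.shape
(29,)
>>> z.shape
(29, 7, 7, 7)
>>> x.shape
(7, 7, 7, 29)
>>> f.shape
(29, 7, 7, 7)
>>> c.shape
(29, 7, 7)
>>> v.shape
(7, 29)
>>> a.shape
(7, 29)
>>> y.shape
(7, 7)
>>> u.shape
(19, 7)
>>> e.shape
(7, 5)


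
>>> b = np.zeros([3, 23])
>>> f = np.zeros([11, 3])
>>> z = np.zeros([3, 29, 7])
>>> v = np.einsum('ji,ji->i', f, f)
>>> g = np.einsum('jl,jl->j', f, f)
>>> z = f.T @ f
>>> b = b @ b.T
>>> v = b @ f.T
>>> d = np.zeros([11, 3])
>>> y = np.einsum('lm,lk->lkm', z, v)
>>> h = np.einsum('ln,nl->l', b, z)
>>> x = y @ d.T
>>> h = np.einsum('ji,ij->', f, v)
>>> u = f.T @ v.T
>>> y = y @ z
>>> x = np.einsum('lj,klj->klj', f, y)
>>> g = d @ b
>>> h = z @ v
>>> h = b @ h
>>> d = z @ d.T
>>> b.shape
(3, 3)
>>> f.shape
(11, 3)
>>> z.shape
(3, 3)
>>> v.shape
(3, 11)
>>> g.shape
(11, 3)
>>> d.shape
(3, 11)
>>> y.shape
(3, 11, 3)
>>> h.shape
(3, 11)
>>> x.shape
(3, 11, 3)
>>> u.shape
(3, 3)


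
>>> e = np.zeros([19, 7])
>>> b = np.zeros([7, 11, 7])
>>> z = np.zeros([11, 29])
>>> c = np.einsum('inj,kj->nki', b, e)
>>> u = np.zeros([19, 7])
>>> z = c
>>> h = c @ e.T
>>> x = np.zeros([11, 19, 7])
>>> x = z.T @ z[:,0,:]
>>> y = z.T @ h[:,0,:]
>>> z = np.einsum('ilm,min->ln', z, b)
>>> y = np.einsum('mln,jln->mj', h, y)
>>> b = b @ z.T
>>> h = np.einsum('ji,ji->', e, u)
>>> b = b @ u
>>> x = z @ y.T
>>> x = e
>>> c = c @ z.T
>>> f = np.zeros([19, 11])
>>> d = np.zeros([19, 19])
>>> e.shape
(19, 7)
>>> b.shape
(7, 11, 7)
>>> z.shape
(19, 7)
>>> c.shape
(11, 19, 19)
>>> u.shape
(19, 7)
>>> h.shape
()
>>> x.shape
(19, 7)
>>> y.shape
(11, 7)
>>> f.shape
(19, 11)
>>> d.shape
(19, 19)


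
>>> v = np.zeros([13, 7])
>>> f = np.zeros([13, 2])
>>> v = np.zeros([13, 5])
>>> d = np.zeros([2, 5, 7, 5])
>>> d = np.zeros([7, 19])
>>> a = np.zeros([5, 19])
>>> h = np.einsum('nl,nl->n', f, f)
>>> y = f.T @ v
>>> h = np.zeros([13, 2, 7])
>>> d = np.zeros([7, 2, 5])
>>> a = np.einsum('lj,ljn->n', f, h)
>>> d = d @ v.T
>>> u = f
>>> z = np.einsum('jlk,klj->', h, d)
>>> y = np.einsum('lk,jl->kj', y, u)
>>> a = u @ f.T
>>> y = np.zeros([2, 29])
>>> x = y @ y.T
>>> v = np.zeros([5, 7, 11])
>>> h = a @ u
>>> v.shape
(5, 7, 11)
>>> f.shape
(13, 2)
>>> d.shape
(7, 2, 13)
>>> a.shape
(13, 13)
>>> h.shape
(13, 2)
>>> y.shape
(2, 29)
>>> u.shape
(13, 2)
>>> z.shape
()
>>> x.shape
(2, 2)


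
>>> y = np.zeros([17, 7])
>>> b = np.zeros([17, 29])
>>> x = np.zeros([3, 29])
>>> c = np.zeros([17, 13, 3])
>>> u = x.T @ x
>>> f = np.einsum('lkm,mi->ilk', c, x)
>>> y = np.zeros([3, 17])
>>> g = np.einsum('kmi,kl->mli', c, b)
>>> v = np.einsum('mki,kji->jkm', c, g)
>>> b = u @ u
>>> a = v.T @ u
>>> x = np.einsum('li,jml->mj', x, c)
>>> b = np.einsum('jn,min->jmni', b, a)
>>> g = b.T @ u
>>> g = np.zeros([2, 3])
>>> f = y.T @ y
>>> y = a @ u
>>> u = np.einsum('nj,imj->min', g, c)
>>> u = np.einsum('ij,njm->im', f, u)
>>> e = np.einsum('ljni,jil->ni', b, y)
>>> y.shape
(17, 13, 29)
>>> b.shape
(29, 17, 29, 13)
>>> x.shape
(13, 17)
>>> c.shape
(17, 13, 3)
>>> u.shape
(17, 2)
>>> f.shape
(17, 17)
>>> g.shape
(2, 3)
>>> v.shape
(29, 13, 17)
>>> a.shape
(17, 13, 29)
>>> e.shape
(29, 13)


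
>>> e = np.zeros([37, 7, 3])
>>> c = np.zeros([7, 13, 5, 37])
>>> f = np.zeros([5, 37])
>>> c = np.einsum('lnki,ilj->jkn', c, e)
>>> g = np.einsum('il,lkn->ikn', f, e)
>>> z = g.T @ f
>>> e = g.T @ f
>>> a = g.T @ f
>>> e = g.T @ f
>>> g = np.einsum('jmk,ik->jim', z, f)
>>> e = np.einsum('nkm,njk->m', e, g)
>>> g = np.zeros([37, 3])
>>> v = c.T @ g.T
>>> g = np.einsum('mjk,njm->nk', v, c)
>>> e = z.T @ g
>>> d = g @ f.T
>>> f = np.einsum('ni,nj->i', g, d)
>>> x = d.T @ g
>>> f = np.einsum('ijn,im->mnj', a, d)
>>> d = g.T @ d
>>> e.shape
(37, 7, 37)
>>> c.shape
(3, 5, 13)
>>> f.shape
(5, 37, 7)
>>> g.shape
(3, 37)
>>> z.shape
(3, 7, 37)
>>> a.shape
(3, 7, 37)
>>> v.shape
(13, 5, 37)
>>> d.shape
(37, 5)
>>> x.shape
(5, 37)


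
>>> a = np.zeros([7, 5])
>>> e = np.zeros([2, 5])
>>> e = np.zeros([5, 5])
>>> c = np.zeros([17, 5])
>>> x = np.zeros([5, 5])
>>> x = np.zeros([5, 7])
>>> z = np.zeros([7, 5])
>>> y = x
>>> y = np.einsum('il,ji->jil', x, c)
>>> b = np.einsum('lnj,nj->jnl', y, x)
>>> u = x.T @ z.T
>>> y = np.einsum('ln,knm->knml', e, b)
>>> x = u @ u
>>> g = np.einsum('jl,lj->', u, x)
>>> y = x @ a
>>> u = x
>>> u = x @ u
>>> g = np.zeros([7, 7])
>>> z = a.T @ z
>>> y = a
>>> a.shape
(7, 5)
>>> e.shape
(5, 5)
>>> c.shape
(17, 5)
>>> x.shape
(7, 7)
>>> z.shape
(5, 5)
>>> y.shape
(7, 5)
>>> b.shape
(7, 5, 17)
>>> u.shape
(7, 7)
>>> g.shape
(7, 7)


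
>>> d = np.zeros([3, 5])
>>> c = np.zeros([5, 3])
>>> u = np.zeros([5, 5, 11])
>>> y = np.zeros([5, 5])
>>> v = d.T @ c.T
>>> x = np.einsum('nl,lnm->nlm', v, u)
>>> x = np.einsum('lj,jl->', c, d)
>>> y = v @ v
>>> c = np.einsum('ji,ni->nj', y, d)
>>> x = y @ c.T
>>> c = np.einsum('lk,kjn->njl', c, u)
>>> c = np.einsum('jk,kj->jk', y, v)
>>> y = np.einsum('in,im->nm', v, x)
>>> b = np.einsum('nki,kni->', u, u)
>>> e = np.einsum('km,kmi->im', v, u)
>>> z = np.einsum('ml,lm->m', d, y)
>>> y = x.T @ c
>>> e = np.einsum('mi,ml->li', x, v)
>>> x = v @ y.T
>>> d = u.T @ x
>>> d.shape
(11, 5, 3)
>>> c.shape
(5, 5)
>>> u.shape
(5, 5, 11)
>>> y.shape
(3, 5)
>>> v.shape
(5, 5)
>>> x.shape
(5, 3)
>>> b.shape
()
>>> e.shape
(5, 3)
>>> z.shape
(3,)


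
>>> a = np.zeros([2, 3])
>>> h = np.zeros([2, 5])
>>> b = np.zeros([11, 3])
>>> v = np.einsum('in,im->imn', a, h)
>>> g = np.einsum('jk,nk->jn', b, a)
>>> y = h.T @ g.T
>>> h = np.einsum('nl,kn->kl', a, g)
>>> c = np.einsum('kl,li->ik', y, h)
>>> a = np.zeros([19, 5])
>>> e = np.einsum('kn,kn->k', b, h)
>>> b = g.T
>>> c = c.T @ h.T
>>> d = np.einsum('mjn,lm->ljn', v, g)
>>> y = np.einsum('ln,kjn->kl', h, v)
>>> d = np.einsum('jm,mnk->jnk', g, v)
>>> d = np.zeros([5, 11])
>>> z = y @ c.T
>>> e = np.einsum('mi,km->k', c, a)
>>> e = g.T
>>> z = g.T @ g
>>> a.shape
(19, 5)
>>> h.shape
(11, 3)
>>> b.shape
(2, 11)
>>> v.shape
(2, 5, 3)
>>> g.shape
(11, 2)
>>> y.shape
(2, 11)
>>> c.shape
(5, 11)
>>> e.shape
(2, 11)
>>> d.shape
(5, 11)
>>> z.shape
(2, 2)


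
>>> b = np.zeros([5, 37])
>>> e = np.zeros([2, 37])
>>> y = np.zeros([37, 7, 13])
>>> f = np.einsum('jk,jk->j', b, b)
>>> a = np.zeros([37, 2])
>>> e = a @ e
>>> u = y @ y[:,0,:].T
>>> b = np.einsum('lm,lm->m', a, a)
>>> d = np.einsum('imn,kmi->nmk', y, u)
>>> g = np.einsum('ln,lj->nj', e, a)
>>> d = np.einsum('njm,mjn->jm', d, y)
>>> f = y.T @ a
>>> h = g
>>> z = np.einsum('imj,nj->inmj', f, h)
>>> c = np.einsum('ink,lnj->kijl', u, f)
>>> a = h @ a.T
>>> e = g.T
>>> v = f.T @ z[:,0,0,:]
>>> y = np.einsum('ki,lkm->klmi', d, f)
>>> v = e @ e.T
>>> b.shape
(2,)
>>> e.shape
(2, 37)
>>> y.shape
(7, 13, 2, 37)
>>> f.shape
(13, 7, 2)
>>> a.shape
(37, 37)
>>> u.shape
(37, 7, 37)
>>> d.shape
(7, 37)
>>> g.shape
(37, 2)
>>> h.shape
(37, 2)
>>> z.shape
(13, 37, 7, 2)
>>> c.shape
(37, 37, 2, 13)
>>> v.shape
(2, 2)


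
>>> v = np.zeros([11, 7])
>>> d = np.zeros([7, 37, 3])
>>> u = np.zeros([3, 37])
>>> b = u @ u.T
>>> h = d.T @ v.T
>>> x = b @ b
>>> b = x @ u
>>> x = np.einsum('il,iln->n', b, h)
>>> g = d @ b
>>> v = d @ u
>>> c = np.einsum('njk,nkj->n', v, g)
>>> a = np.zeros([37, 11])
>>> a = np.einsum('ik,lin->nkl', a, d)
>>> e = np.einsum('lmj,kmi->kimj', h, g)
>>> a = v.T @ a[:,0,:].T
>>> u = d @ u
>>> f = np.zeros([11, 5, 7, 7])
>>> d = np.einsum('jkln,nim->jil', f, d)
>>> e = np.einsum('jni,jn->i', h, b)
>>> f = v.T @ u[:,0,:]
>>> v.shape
(7, 37, 37)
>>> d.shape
(11, 37, 7)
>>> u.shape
(7, 37, 37)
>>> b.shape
(3, 37)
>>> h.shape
(3, 37, 11)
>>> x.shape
(11,)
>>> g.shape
(7, 37, 37)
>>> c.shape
(7,)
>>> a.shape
(37, 37, 3)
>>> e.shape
(11,)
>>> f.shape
(37, 37, 37)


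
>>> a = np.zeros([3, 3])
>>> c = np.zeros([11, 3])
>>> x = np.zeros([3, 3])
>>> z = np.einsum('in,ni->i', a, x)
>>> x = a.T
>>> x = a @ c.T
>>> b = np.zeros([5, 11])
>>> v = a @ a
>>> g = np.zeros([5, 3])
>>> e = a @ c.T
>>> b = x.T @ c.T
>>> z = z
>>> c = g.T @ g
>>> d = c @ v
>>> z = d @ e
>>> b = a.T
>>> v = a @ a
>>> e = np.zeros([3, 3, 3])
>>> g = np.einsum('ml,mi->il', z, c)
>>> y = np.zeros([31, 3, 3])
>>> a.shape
(3, 3)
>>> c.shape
(3, 3)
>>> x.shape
(3, 11)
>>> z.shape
(3, 11)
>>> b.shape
(3, 3)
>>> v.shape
(3, 3)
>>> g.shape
(3, 11)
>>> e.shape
(3, 3, 3)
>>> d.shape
(3, 3)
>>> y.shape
(31, 3, 3)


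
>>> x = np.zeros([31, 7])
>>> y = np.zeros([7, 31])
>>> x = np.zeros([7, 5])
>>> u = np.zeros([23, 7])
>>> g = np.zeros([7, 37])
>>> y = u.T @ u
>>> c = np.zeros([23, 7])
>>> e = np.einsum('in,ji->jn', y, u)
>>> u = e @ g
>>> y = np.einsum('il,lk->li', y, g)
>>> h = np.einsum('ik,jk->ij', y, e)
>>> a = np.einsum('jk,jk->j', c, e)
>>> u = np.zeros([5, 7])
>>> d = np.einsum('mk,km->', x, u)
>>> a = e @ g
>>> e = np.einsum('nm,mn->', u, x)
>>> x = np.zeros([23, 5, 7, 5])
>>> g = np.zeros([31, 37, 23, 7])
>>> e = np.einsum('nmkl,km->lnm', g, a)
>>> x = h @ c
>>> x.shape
(7, 7)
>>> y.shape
(7, 7)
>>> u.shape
(5, 7)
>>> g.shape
(31, 37, 23, 7)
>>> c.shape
(23, 7)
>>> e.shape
(7, 31, 37)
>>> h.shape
(7, 23)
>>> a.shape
(23, 37)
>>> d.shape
()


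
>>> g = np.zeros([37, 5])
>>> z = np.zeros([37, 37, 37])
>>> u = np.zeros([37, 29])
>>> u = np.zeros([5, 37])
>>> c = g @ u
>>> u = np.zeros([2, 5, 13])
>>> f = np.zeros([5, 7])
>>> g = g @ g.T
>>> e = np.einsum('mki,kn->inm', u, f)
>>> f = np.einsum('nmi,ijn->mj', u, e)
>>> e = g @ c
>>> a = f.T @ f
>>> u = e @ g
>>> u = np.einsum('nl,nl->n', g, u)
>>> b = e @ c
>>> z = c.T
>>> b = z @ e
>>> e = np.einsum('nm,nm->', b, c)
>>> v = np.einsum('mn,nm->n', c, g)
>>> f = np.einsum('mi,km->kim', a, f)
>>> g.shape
(37, 37)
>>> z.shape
(37, 37)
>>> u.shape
(37,)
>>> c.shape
(37, 37)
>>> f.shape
(5, 7, 7)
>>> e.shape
()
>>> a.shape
(7, 7)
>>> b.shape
(37, 37)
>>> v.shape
(37,)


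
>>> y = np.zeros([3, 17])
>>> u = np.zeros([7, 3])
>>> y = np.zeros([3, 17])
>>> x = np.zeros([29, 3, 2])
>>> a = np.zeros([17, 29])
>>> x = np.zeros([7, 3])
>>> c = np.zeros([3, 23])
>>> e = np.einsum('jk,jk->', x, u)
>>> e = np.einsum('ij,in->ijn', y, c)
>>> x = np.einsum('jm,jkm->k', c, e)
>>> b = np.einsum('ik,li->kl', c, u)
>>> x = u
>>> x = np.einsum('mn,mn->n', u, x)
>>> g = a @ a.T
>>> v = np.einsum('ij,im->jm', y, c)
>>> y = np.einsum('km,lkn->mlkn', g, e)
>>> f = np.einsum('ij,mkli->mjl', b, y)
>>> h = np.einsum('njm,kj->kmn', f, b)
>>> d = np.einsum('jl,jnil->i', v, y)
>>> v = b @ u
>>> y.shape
(17, 3, 17, 23)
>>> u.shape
(7, 3)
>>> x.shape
(3,)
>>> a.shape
(17, 29)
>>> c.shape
(3, 23)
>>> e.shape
(3, 17, 23)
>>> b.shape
(23, 7)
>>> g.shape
(17, 17)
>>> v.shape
(23, 3)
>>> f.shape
(17, 7, 17)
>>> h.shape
(23, 17, 17)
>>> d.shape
(17,)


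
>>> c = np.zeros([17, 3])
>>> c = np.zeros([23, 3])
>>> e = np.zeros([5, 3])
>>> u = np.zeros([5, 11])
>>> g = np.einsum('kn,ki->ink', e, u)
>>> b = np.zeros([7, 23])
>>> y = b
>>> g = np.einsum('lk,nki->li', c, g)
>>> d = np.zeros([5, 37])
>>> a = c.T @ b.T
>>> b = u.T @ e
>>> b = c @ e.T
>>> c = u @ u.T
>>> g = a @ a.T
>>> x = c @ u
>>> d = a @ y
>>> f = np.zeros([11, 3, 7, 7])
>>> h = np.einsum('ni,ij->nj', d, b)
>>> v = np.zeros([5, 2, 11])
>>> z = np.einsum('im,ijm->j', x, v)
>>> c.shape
(5, 5)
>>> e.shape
(5, 3)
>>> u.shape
(5, 11)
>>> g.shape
(3, 3)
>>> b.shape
(23, 5)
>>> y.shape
(7, 23)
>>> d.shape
(3, 23)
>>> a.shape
(3, 7)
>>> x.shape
(5, 11)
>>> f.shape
(11, 3, 7, 7)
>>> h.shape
(3, 5)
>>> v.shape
(5, 2, 11)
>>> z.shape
(2,)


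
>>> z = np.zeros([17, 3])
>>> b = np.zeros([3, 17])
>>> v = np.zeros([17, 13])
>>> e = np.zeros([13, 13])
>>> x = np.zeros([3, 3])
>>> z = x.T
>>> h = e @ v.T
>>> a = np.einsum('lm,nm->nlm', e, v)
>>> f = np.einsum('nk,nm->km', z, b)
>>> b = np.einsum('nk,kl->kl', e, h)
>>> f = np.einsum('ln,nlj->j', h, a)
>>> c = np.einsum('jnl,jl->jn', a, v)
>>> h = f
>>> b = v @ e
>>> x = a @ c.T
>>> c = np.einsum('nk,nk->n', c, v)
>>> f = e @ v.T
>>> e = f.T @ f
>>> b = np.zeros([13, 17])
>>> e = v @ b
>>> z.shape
(3, 3)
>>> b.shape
(13, 17)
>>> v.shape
(17, 13)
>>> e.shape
(17, 17)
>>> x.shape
(17, 13, 17)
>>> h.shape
(13,)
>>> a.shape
(17, 13, 13)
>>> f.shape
(13, 17)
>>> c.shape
(17,)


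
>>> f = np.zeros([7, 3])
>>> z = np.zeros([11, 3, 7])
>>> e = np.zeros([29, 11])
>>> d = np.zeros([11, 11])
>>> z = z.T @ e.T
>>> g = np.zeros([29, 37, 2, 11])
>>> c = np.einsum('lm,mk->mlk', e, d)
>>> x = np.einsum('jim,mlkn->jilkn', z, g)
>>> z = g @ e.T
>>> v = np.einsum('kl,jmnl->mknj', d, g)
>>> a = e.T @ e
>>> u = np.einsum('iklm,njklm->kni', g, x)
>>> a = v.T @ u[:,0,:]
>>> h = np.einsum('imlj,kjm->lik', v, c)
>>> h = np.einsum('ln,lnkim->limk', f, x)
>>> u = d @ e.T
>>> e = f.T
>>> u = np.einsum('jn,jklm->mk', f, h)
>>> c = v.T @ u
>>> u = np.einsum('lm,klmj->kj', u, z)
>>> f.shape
(7, 3)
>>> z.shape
(29, 37, 2, 29)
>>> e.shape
(3, 7)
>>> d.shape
(11, 11)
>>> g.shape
(29, 37, 2, 11)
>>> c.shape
(29, 2, 11, 2)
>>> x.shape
(7, 3, 37, 2, 11)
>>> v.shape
(37, 11, 2, 29)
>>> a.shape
(29, 2, 11, 29)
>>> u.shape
(29, 29)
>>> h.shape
(7, 2, 11, 37)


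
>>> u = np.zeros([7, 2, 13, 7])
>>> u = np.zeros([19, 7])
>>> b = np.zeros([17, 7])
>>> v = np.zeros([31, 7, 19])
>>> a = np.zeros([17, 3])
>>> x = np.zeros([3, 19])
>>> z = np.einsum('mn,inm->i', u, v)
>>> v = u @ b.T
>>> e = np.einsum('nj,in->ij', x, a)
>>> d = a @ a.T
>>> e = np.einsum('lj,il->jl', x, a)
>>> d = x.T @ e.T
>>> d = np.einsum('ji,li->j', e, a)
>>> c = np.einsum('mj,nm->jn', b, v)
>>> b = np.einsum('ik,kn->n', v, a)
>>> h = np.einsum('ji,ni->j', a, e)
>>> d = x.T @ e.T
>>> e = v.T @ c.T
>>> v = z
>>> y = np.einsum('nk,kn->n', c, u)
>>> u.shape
(19, 7)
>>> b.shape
(3,)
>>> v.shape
(31,)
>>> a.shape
(17, 3)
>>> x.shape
(3, 19)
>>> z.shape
(31,)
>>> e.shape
(17, 7)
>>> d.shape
(19, 19)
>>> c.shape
(7, 19)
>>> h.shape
(17,)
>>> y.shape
(7,)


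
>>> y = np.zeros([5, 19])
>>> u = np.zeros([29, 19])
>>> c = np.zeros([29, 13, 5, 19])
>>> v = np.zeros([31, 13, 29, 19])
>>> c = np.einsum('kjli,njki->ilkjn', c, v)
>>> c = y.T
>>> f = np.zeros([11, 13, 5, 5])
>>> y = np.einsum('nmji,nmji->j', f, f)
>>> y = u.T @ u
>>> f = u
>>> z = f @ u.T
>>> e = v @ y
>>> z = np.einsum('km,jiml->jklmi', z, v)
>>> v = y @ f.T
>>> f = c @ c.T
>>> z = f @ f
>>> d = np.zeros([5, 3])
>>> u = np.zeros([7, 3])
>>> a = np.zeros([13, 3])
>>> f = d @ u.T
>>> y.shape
(19, 19)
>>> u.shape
(7, 3)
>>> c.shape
(19, 5)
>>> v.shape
(19, 29)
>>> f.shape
(5, 7)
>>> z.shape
(19, 19)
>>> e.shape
(31, 13, 29, 19)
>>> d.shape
(5, 3)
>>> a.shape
(13, 3)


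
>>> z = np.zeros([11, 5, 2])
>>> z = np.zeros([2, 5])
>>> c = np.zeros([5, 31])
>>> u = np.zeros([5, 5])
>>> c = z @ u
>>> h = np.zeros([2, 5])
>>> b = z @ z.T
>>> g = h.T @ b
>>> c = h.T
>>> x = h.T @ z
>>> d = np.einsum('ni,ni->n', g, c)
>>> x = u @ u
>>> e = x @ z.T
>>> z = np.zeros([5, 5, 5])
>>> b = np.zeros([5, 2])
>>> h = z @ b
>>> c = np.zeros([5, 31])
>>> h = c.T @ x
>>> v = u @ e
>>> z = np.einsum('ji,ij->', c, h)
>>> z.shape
()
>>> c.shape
(5, 31)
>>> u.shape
(5, 5)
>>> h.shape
(31, 5)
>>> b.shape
(5, 2)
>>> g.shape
(5, 2)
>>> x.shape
(5, 5)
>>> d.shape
(5,)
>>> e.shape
(5, 2)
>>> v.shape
(5, 2)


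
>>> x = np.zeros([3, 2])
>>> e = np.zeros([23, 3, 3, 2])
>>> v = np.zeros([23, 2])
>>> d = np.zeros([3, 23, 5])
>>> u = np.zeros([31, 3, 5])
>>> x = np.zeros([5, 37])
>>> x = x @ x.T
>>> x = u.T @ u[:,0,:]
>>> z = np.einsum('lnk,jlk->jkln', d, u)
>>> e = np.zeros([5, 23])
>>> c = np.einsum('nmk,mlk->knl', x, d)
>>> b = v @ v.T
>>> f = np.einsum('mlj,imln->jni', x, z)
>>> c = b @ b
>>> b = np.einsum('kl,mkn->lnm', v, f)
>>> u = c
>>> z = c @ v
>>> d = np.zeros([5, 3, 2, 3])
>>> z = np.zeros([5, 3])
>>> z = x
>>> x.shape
(5, 3, 5)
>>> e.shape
(5, 23)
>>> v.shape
(23, 2)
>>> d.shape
(5, 3, 2, 3)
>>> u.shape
(23, 23)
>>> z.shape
(5, 3, 5)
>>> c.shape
(23, 23)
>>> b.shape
(2, 31, 5)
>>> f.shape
(5, 23, 31)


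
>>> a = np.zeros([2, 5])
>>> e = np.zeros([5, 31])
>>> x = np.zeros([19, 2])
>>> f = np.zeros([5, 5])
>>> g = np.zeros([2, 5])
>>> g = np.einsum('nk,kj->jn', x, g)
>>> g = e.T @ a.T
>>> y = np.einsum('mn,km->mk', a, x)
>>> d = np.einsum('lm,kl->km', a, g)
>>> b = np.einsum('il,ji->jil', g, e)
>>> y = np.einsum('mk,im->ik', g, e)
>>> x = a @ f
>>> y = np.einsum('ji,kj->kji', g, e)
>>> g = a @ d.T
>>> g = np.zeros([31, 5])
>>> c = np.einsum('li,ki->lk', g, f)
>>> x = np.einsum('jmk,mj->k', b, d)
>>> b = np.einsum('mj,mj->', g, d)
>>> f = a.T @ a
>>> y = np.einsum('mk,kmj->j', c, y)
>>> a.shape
(2, 5)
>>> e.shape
(5, 31)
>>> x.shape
(2,)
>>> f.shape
(5, 5)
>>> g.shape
(31, 5)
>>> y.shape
(2,)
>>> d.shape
(31, 5)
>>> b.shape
()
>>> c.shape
(31, 5)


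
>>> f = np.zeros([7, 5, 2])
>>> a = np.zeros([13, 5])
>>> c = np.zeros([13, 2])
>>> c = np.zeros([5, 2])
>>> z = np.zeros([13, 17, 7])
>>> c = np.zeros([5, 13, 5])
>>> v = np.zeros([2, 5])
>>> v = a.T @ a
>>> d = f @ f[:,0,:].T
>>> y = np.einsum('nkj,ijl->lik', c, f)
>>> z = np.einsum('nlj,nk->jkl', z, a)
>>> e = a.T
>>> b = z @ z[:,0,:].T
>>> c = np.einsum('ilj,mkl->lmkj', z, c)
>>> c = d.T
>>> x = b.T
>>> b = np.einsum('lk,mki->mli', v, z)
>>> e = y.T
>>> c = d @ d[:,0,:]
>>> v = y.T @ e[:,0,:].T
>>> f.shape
(7, 5, 2)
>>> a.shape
(13, 5)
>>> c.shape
(7, 5, 7)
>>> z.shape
(7, 5, 17)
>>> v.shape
(13, 7, 13)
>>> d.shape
(7, 5, 7)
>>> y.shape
(2, 7, 13)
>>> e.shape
(13, 7, 2)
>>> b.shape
(7, 5, 17)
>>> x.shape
(7, 5, 7)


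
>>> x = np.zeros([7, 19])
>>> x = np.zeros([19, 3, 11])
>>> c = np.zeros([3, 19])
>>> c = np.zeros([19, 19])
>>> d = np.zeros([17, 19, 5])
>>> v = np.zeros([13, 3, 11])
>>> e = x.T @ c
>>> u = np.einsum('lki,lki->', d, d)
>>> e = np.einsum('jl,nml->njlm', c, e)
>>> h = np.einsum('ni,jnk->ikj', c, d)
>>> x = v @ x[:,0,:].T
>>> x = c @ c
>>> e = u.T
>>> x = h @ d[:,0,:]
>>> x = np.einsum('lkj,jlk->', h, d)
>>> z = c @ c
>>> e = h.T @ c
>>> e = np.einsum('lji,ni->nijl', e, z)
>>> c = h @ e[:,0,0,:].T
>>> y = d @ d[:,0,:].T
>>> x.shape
()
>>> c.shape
(19, 5, 19)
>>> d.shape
(17, 19, 5)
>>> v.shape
(13, 3, 11)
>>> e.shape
(19, 19, 5, 17)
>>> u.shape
()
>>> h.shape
(19, 5, 17)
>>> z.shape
(19, 19)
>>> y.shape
(17, 19, 17)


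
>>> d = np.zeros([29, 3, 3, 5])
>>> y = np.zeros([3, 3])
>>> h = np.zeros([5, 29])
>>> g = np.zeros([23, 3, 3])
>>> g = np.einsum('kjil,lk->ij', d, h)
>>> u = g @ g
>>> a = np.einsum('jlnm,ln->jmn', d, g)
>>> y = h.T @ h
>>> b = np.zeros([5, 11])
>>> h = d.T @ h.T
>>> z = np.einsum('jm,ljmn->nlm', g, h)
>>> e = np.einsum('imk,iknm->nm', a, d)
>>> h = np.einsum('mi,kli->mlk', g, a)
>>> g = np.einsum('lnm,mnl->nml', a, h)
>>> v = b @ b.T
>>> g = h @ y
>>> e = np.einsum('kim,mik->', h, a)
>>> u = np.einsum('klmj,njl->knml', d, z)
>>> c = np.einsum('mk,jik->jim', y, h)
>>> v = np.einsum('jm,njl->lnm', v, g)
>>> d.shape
(29, 3, 3, 5)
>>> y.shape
(29, 29)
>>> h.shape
(3, 5, 29)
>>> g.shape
(3, 5, 29)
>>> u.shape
(29, 5, 3, 3)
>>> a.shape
(29, 5, 3)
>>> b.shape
(5, 11)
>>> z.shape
(5, 5, 3)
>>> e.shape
()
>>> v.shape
(29, 3, 5)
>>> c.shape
(3, 5, 29)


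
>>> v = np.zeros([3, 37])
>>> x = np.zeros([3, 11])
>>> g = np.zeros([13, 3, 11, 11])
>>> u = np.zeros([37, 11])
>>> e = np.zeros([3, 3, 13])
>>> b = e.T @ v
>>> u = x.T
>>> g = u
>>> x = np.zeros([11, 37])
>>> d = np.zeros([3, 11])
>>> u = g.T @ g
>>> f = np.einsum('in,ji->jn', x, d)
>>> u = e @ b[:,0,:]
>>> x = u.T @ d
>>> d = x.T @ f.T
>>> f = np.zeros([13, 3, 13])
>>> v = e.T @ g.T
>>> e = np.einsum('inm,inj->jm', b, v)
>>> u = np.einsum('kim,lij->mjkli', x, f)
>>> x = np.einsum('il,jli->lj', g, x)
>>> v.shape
(13, 3, 11)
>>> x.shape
(3, 37)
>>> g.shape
(11, 3)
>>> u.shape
(11, 13, 37, 13, 3)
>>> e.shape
(11, 37)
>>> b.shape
(13, 3, 37)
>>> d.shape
(11, 3, 3)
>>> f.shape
(13, 3, 13)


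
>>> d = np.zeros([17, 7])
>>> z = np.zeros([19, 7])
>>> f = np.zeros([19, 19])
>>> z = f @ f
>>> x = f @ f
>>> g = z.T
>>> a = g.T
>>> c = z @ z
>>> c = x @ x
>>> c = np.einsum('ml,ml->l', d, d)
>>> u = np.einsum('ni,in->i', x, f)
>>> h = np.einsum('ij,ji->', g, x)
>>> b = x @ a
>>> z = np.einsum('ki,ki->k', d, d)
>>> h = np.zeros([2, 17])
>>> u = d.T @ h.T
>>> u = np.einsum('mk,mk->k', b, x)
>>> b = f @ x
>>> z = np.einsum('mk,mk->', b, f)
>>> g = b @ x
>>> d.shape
(17, 7)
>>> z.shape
()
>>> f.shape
(19, 19)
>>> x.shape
(19, 19)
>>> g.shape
(19, 19)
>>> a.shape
(19, 19)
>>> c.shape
(7,)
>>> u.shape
(19,)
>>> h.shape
(2, 17)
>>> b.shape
(19, 19)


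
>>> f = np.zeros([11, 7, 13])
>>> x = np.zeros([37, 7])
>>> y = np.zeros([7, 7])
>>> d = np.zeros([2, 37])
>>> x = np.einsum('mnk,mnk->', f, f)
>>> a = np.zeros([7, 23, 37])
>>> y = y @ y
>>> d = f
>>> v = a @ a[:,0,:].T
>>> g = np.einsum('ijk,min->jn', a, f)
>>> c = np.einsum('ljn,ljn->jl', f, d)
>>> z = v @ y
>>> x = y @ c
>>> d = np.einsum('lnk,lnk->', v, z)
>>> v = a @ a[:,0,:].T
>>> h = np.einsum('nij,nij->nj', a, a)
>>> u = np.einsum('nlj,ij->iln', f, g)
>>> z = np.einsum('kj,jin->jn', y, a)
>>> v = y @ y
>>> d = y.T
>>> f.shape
(11, 7, 13)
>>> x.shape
(7, 11)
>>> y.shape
(7, 7)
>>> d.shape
(7, 7)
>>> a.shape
(7, 23, 37)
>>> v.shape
(7, 7)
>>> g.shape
(23, 13)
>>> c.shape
(7, 11)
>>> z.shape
(7, 37)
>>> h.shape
(7, 37)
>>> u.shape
(23, 7, 11)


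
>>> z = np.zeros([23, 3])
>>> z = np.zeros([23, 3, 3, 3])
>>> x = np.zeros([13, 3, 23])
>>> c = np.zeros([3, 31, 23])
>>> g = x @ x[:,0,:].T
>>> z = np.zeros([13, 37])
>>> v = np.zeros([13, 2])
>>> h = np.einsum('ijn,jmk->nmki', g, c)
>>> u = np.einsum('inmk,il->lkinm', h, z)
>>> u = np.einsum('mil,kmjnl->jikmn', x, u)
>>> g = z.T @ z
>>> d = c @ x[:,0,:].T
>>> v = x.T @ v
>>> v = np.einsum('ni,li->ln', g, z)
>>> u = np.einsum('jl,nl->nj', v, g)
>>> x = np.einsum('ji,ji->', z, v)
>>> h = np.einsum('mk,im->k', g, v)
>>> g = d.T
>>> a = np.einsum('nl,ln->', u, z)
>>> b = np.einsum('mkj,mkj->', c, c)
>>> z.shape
(13, 37)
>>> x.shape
()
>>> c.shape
(3, 31, 23)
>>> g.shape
(13, 31, 3)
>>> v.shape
(13, 37)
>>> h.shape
(37,)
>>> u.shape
(37, 13)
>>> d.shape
(3, 31, 13)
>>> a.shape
()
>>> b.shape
()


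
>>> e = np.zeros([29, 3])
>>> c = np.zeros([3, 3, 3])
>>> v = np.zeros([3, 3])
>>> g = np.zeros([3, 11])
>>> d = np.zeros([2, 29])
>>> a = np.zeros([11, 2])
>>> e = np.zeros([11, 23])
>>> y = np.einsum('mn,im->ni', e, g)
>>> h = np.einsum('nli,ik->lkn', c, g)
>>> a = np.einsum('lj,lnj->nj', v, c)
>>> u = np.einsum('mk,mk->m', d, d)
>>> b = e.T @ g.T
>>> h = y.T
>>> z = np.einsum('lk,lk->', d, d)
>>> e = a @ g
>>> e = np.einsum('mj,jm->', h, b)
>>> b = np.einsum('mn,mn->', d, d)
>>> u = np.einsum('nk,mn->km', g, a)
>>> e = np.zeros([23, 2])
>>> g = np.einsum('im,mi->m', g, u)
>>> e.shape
(23, 2)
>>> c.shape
(3, 3, 3)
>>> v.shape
(3, 3)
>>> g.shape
(11,)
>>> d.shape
(2, 29)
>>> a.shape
(3, 3)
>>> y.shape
(23, 3)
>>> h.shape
(3, 23)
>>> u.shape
(11, 3)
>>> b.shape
()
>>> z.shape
()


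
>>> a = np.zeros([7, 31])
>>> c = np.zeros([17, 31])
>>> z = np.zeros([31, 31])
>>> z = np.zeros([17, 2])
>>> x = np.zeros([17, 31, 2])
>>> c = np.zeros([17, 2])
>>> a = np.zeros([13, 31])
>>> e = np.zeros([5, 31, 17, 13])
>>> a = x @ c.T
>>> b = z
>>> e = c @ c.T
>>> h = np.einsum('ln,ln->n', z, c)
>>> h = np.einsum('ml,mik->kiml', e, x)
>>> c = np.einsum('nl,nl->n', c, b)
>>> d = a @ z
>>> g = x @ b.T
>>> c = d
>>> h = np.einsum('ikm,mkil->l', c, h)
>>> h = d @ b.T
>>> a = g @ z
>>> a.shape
(17, 31, 2)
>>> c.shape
(17, 31, 2)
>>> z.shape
(17, 2)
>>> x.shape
(17, 31, 2)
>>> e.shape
(17, 17)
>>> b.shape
(17, 2)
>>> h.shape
(17, 31, 17)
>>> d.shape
(17, 31, 2)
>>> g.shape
(17, 31, 17)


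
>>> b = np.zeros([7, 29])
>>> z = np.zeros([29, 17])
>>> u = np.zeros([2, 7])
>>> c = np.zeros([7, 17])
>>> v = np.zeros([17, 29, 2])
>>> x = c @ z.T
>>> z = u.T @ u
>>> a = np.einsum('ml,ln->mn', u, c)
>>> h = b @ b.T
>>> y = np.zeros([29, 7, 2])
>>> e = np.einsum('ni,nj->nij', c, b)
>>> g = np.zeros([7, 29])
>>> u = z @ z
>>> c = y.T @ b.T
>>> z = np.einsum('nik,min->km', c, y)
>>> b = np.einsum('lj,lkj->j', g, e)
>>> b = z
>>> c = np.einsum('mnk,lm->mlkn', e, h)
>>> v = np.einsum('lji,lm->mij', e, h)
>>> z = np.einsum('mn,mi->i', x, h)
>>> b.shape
(7, 29)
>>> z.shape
(7,)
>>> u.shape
(7, 7)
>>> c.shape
(7, 7, 29, 17)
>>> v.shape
(7, 29, 17)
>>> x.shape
(7, 29)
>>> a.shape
(2, 17)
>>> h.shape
(7, 7)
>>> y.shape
(29, 7, 2)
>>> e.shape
(7, 17, 29)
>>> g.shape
(7, 29)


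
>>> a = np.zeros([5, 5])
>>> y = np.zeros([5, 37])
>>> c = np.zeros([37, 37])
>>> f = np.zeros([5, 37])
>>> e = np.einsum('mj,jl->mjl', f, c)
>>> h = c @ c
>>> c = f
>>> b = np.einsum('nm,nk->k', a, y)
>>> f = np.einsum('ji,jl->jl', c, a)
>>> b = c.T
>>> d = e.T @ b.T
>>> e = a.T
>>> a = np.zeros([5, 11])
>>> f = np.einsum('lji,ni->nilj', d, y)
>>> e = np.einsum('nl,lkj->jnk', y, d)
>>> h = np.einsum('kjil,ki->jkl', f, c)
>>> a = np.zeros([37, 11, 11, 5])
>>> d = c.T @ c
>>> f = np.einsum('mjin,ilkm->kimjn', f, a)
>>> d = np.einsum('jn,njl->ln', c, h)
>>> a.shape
(37, 11, 11, 5)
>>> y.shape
(5, 37)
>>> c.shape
(5, 37)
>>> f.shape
(11, 37, 5, 37, 37)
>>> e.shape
(37, 5, 37)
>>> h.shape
(37, 5, 37)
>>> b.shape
(37, 5)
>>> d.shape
(37, 37)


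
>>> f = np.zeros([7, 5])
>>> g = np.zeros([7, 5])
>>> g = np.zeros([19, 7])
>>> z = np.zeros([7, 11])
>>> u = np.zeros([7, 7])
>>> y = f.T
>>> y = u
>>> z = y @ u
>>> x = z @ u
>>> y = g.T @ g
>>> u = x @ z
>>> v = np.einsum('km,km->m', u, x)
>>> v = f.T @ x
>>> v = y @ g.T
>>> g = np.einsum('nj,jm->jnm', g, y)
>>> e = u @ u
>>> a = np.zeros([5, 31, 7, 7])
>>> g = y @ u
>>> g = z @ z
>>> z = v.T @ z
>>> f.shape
(7, 5)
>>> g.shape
(7, 7)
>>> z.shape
(19, 7)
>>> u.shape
(7, 7)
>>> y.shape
(7, 7)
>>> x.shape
(7, 7)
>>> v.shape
(7, 19)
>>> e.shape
(7, 7)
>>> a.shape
(5, 31, 7, 7)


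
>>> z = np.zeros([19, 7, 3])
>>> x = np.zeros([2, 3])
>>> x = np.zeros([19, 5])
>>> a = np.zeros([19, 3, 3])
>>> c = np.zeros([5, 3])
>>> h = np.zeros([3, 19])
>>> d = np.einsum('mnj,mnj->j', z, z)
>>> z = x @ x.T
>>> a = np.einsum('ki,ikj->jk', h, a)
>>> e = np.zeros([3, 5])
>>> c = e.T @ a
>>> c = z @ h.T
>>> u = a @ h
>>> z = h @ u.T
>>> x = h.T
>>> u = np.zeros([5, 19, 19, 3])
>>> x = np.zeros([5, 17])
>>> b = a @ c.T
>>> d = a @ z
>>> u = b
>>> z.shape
(3, 3)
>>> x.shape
(5, 17)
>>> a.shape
(3, 3)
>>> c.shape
(19, 3)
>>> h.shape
(3, 19)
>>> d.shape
(3, 3)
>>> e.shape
(3, 5)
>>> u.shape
(3, 19)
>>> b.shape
(3, 19)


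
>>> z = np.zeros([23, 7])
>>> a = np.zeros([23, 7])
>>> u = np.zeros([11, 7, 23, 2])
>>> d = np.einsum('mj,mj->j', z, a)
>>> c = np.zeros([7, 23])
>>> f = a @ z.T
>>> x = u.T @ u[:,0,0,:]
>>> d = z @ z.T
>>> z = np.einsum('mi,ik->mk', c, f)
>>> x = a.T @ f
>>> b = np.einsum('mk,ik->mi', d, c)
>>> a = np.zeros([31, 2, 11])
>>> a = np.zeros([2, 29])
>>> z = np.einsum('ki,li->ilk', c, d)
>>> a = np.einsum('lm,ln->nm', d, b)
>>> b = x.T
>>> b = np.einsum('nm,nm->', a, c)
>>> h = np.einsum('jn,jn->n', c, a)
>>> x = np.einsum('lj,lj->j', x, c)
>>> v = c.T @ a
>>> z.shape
(23, 23, 7)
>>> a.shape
(7, 23)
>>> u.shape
(11, 7, 23, 2)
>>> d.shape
(23, 23)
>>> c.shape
(7, 23)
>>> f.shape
(23, 23)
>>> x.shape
(23,)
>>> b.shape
()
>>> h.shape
(23,)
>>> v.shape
(23, 23)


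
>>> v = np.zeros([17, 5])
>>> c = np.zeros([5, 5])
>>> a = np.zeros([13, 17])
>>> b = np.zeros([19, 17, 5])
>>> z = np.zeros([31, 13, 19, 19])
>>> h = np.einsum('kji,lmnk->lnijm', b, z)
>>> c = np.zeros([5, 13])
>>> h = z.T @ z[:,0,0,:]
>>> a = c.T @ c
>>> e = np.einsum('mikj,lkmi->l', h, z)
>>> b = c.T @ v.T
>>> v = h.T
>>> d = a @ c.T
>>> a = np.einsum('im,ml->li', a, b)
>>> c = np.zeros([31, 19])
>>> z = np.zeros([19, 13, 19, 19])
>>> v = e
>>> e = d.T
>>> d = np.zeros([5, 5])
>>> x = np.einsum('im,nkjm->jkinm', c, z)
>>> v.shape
(31,)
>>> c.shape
(31, 19)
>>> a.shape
(17, 13)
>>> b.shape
(13, 17)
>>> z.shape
(19, 13, 19, 19)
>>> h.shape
(19, 19, 13, 19)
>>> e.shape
(5, 13)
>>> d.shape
(5, 5)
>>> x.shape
(19, 13, 31, 19, 19)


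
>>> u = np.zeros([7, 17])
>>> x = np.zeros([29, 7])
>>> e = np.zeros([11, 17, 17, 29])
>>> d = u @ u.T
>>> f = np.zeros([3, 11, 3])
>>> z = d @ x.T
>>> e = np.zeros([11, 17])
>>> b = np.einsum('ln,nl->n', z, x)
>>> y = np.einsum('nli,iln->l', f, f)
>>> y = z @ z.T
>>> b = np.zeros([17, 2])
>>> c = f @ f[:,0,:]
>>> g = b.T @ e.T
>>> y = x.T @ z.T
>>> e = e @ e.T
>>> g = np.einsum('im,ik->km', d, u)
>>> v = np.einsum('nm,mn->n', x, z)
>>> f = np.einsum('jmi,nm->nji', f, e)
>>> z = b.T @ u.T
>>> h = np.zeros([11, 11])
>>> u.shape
(7, 17)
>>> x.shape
(29, 7)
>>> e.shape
(11, 11)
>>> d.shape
(7, 7)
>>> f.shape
(11, 3, 3)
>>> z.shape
(2, 7)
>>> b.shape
(17, 2)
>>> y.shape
(7, 7)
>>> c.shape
(3, 11, 3)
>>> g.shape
(17, 7)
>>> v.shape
(29,)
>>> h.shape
(11, 11)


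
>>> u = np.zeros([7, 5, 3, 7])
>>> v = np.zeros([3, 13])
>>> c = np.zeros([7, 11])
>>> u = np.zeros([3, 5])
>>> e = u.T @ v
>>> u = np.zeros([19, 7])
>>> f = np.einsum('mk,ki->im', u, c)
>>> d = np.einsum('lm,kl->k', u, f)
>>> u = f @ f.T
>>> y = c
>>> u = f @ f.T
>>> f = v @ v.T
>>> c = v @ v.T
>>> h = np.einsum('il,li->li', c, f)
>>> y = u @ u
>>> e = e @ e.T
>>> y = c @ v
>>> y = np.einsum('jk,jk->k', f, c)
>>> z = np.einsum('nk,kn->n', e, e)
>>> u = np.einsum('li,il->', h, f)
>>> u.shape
()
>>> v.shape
(3, 13)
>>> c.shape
(3, 3)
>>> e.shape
(5, 5)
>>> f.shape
(3, 3)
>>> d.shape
(11,)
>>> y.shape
(3,)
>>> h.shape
(3, 3)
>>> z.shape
(5,)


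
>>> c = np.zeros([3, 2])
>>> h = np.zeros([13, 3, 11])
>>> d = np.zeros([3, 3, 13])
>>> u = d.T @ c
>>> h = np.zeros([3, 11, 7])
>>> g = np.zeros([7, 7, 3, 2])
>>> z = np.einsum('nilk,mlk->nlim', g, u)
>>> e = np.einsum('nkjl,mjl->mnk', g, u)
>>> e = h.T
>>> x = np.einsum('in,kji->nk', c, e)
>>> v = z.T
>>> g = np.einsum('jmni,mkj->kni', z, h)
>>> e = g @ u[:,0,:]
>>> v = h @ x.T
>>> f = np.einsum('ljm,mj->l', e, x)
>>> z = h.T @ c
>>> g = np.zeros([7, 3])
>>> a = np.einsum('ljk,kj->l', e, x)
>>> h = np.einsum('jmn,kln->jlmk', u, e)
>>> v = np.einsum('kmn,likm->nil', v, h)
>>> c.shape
(3, 2)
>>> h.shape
(13, 7, 3, 11)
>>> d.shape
(3, 3, 13)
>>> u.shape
(13, 3, 2)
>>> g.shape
(7, 3)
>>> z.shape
(7, 11, 2)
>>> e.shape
(11, 7, 2)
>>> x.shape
(2, 7)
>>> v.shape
(2, 7, 13)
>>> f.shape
(11,)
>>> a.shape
(11,)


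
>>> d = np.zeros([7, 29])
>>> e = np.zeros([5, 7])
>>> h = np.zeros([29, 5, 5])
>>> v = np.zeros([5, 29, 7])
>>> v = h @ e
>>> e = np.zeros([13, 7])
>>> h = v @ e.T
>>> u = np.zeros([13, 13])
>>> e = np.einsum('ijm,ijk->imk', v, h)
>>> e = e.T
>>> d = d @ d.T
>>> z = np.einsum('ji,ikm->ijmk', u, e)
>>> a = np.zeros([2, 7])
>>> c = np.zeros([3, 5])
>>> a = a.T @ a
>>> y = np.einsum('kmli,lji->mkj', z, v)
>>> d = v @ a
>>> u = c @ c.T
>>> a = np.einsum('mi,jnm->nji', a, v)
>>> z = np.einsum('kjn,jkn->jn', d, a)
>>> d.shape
(29, 5, 7)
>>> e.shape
(13, 7, 29)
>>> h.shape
(29, 5, 13)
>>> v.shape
(29, 5, 7)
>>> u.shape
(3, 3)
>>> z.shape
(5, 7)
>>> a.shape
(5, 29, 7)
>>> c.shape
(3, 5)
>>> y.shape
(13, 13, 5)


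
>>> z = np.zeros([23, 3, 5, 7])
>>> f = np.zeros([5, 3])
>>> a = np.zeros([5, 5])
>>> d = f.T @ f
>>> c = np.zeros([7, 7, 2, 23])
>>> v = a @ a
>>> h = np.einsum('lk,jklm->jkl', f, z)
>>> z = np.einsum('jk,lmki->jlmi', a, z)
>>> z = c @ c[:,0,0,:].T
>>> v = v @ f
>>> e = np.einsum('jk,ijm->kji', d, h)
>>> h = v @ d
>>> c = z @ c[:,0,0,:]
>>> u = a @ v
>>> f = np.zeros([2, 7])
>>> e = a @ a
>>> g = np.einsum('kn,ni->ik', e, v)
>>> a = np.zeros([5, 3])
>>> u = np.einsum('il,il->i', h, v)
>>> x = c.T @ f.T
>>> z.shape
(7, 7, 2, 7)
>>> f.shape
(2, 7)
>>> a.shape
(5, 3)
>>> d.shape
(3, 3)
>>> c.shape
(7, 7, 2, 23)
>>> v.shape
(5, 3)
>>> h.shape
(5, 3)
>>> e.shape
(5, 5)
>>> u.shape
(5,)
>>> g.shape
(3, 5)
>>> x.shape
(23, 2, 7, 2)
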